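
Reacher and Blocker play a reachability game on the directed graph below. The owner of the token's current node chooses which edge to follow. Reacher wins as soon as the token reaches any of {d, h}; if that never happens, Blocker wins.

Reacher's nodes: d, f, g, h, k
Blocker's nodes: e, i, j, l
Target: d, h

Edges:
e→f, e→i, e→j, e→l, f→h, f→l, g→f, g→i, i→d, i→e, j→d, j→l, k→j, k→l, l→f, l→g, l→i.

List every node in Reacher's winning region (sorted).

A0 = {d, h}
A1: add {f} — f (Reacher) has f→h.
A2: add {g} — g (Reacher) has g→f.
A3 = A2; e.g. e (Blocker) can still go to i. Fixed point.
Reacher's winning region = {d, f, g, h}.

d, f, g, h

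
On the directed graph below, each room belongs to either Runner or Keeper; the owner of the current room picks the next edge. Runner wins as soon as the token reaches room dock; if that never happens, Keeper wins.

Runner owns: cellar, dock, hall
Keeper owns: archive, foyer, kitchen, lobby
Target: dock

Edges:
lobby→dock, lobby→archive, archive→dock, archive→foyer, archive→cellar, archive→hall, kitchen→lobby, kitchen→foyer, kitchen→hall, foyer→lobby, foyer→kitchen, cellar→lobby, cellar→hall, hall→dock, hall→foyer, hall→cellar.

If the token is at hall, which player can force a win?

A0 = {dock}
A1: add {hall} — hall (Runner) has hall→dock.
hall ∈ A1, so Runner can force the target.

Runner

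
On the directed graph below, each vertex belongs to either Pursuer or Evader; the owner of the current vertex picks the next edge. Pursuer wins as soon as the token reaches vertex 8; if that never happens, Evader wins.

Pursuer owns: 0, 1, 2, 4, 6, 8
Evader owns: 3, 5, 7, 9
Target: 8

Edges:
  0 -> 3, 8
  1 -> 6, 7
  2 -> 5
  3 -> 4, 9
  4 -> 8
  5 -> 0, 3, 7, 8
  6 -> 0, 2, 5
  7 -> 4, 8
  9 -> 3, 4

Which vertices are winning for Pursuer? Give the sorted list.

A0 = {8}
A1: add {0, 4} — 0 (Pursuer) has 0→8; 4 (Pursuer) has 4→8.
A2: add {6, 7} — 6 (Pursuer) has 6→0; 7 (Evader): all of {4, 8} already in.
A3: add {1} — 1 (Pursuer) has 1→6.
A4 = A3; e.g. 2 (Pursuer) has no edge into A3. Fixed point.
Pursuer's winning region = {0, 1, 4, 6, 7, 8}.

0, 1, 4, 6, 7, 8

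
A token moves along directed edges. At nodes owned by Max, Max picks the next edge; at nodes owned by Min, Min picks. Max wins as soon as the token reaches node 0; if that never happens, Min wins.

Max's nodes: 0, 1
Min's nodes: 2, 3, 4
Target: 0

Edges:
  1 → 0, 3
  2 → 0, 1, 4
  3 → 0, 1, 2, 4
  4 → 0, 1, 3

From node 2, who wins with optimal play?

A0 = {0}
A1: add {1} — 1 (Max) has 1→0.
A2 = A1; e.g. 2 (Min) can still go to 4. Fixed point.
2 never enters the attractor, so Min can avoid the target forever.

Min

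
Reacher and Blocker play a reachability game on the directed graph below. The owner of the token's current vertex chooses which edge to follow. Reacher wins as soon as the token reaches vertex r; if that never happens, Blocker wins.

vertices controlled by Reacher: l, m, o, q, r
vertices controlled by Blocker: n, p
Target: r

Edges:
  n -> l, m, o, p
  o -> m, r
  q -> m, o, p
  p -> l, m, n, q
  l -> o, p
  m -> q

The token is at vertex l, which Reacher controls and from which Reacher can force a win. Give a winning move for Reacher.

A0 = {r}
A1: add {o} — o (Reacher) has o→r.
A2: add {l, q} — l (Reacher) has l→o; q (Reacher) has q→o.
A3: add {m} — m (Reacher) has m→q.
A4 = A3; e.g. n (Blocker) can still go to p. Fixed point.
From l, successor o is in the attractor (rank 1); the other successor p is not.

o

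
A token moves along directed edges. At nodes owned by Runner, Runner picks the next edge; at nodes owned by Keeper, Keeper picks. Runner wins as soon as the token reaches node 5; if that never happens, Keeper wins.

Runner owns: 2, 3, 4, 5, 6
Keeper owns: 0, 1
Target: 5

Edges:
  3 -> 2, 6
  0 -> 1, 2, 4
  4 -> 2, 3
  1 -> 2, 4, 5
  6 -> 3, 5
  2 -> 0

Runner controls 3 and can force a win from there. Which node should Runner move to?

A0 = {5}
A1: add {6} — 6 (Runner) has 6→5.
A2: add {3} — 3 (Runner) has 3→6.
A3: add {4} — 4 (Runner) has 4→3.
A4 = A3; e.g. 0 (Keeper) can still go to 1. Fixed point.
From 3, successor 6 is in the attractor (rank 1); the other successor 2 is not.

6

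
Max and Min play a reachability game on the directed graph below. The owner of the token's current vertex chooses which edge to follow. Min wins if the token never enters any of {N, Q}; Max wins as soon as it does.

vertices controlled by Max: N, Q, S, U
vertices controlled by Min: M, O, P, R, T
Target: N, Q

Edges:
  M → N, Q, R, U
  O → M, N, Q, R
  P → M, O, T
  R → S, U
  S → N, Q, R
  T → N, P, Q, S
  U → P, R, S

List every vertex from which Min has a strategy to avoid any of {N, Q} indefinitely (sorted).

A0 = {N, Q}
A1: add {S} — S (Max) has S→N.
A2: add {U} — U (Max) has U→S.
A3: add {R} — R (Min): all of {S, U} already in.
A4: add {M} — M (Min): all of {N, Q, R, U} already in.
A5: add {O} — O (Min): all of {M, N, Q, R} already in.
A6 = A5; e.g. P (Min) can still go to T. Fixed point.
Max's attractor = {M, N, O, Q, R, S, U}; Min avoids the target exactly from the complement.

P, T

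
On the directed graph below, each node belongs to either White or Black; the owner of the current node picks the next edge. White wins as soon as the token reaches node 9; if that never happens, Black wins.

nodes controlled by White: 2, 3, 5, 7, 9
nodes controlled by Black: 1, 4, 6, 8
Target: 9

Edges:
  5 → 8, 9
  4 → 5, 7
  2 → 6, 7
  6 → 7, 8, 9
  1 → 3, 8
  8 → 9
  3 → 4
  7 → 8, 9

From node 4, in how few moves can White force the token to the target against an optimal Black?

2

A0 = {9}
A1: add {5, 7, 8} — 5 (White) has 5→9; 7 (White) has 7→9; 8 (Black): all of {9} already in.
A2: add {2, 4, 6} — 2 (White) has 2→7; 4 (Black): all of {5, 7} already in; 6 (Black): all of {7, 8, 9} already in.
4 enters the attractor at level 2, so White can force the target in 2 moves from there.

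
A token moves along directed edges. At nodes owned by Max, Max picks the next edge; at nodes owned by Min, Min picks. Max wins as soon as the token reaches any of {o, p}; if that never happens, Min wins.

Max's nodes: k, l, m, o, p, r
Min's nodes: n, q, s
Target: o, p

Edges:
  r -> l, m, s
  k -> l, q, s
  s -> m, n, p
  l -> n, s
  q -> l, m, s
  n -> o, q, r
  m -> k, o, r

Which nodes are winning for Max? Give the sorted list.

m, o, p, r

A0 = {o, p}
A1: add {m} — m (Max) has m→o.
A2: add {r} — r (Max) has r→m.
A3 = A2; e.g. k (Max) has no edge into A2. Fixed point.
Max's winning region = {m, o, p, r}.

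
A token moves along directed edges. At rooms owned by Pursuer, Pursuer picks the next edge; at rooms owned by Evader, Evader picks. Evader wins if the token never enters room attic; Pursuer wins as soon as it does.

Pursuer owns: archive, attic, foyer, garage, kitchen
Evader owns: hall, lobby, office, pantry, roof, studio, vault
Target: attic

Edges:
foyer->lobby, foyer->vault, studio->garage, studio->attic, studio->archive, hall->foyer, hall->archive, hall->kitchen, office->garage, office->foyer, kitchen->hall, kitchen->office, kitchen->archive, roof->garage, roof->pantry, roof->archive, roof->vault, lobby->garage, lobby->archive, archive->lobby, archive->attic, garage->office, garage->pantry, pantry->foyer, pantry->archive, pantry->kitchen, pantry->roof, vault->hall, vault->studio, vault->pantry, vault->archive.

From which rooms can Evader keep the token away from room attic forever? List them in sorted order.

A0 = {attic}
A1: add {archive} — archive (Pursuer) has archive→attic.
A2: add {kitchen} — kitchen (Pursuer) has kitchen→archive.
A3 = A2; e.g. garage (Pursuer) has no edge into A2. Fixed point.
Pursuer's attractor = {archive, attic, kitchen}; Evader avoids the target exactly from the complement.

foyer, garage, hall, lobby, office, pantry, roof, studio, vault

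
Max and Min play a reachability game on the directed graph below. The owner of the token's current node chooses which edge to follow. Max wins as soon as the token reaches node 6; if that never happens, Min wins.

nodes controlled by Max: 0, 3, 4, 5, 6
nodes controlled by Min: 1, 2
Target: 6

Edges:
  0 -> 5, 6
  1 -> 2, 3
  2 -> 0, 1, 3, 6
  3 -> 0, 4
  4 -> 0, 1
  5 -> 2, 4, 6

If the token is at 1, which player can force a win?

A0 = {6}
A1: add {0, 5} — 0 (Max) has 0→6; 5 (Max) has 5→6.
A2: add {3, 4} — 3 (Max) has 3→0; 4 (Max) has 4→0.
A3 = A2; e.g. 1 (Min) can still go to 2. Fixed point.
1 never enters the attractor, so Min can avoid the target forever.

Min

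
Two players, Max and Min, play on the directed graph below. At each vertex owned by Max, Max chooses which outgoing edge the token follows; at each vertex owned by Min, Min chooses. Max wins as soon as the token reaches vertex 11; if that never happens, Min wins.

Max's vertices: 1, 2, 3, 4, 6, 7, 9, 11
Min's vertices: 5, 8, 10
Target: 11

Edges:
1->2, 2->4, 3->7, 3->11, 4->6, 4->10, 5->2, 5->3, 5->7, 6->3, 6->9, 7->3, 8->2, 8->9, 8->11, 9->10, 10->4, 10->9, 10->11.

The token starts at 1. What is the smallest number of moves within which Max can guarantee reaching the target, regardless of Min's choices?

5

A0 = {11}
A1: add {3} — 3 (Max) has 3→11.
A2: add {6, 7} — 6 (Max) has 6→3; 7 (Max) has 7→3.
A3: add {4} — 4 (Max) has 4→6.
A4: add {2} — 2 (Max) has 2→4.
A5: add {1, 5} — 1 (Max) has 1→2; 5 (Min): all of {2, 3, 7} already in.
A6 = A5; e.g. 8 (Min) can still go to 9. Fixed point.
1 enters the attractor at level 5, so Max can force the target in 5 moves from there.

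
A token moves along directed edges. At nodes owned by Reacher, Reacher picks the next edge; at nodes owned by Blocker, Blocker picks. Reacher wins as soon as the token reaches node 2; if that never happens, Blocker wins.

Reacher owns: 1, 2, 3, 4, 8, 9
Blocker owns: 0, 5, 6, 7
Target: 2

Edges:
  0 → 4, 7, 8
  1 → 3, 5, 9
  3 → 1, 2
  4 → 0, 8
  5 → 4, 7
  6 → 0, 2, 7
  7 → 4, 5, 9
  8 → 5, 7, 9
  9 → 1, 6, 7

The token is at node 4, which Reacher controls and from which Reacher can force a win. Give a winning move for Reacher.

8

A0 = {2}
A1: add {3} — 3 (Reacher) has 3→2.
A2: add {1} — 1 (Reacher) has 1→3.
A3: add {9} — 9 (Reacher) has 9→1.
A4: add {8} — 8 (Reacher) has 8→9.
A5: add {4} — 4 (Reacher) has 4→8.
A6 = A5; e.g. 0 (Blocker) can still go to 7. Fixed point.
From 4, successor 8 is in the attractor (rank 4); the other successor 0 is not.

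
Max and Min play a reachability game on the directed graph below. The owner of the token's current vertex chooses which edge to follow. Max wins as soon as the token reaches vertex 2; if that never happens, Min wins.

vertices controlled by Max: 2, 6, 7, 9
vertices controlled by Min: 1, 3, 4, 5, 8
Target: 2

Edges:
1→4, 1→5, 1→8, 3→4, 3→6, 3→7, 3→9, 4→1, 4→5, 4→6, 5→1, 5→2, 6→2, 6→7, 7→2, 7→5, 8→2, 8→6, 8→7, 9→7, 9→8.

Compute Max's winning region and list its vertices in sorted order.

A0 = {2}
A1: add {6, 7} — 6 (Max) has 6→2; 7 (Max) has 7→2.
A2: add {8, 9} — 8 (Min): all of {2, 6, 7} already in; 9 (Max) has 9→7.
A3 = A2; e.g. 1 (Min) can still go to 4. Fixed point.
Max's winning region = {2, 6, 7, 8, 9}.

2, 6, 7, 8, 9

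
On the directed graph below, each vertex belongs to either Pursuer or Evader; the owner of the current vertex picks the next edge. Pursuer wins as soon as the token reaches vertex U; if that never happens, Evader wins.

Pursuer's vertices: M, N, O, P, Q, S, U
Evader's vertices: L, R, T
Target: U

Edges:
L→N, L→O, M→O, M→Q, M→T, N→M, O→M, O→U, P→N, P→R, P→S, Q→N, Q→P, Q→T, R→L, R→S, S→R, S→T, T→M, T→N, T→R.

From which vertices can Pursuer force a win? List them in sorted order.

L, M, N, O, P, Q, U

A0 = {U}
A1: add {O} — O (Pursuer) has O→U.
A2: add {M} — M (Pursuer) has M→O.
A3: add {N} — N (Pursuer) has N→M.
A4: add {L, P, Q} — L (Evader): all of {N, O} already in; P (Pursuer) has P→N; Q (Pursuer) has Q→N.
A5 = A4; e.g. R (Evader) can still go to S. Fixed point.
Pursuer's winning region = {L, M, N, O, P, Q, U}.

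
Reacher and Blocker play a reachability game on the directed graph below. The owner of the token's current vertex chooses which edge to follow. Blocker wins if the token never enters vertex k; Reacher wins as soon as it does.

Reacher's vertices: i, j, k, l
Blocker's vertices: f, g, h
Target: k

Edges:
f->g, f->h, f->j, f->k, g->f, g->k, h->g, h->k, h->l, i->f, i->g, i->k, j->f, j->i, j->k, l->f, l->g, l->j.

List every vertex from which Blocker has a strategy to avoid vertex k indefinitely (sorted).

f, g, h

A0 = {k}
A1: add {i, j} — i (Reacher) has i→k; j (Reacher) has j→k.
A2: add {l} — l (Reacher) has l→j.
A3 = A2; e.g. f (Blocker) can still go to g. Fixed point.
Reacher's attractor = {i, j, k, l}; Blocker avoids the target exactly from the complement.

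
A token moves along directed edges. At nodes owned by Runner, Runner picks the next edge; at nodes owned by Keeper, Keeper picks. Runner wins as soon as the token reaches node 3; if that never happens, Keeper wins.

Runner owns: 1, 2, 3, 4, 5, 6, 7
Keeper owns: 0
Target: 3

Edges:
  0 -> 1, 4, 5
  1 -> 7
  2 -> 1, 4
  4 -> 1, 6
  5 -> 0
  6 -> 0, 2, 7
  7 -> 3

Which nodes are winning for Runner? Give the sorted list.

A0 = {3}
A1: add {7} — 7 (Runner) has 7→3.
A2: add {1, 6} — 1 (Runner) has 1→7; 6 (Runner) has 6→7.
A3: add {2, 4} — 2 (Runner) has 2→1; 4 (Runner) has 4→1.
A4 = A3; e.g. 0 (Keeper) can still go to 5. Fixed point.
Runner's winning region = {1, 2, 3, 4, 6, 7}.

1, 2, 3, 4, 6, 7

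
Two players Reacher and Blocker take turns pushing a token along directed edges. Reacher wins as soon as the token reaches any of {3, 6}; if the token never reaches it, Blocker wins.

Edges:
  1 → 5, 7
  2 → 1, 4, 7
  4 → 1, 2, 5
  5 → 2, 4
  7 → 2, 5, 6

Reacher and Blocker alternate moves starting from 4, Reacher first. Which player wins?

Blocker

Track states (vertex, player-to-move).
A0 = {(3,Reacher), (3,Blocker), (6,Reacher), (6,Blocker)}
A1: add {(7,Reacher)}.
A2 = A1; e.g. (1,Reacher) stays out. (4,Reacher) never enters ⇒ Blocker avoids the target.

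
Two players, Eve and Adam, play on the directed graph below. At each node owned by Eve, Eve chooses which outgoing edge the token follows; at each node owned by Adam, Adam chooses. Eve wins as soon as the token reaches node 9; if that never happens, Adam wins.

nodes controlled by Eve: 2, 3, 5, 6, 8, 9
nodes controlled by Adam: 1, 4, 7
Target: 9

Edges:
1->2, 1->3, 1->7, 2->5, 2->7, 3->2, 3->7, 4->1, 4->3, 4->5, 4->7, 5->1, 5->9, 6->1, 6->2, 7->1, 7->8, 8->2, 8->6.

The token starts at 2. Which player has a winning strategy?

Eve

A0 = {9}
A1: add {5} — 5 (Eve) has 5→9.
A2: add {2} — 2 (Eve) has 2→5.
2 ∈ A2, so Eve can force the target.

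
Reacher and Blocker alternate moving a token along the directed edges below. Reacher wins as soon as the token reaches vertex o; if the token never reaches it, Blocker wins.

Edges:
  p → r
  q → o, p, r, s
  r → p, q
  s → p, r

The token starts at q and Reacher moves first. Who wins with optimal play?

Track states (vertex, player-to-move).
A0 = {(o,Reacher), (o,Blocker)}
A1: add {(q,Reacher)}.
(q,Reacher) ∈ A1 ⇒ Reacher forces the target.

Reacher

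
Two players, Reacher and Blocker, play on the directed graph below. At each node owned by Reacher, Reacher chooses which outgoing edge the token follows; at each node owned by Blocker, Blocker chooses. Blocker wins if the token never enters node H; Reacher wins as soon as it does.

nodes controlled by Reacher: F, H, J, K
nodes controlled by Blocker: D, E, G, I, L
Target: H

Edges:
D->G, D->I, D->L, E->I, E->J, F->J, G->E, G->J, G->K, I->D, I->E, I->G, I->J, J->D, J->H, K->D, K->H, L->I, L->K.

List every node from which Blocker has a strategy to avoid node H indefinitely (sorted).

A0 = {H}
A1: add {J, K} — J (Reacher) has J→H; K (Reacher) has K→H.
A2: add {F} — F (Reacher) has F→J.
A3 = A2; e.g. D (Blocker) can still go to G. Fixed point.
Reacher's attractor = {F, H, J, K}; Blocker avoids the target exactly from the complement.

D, E, G, I, L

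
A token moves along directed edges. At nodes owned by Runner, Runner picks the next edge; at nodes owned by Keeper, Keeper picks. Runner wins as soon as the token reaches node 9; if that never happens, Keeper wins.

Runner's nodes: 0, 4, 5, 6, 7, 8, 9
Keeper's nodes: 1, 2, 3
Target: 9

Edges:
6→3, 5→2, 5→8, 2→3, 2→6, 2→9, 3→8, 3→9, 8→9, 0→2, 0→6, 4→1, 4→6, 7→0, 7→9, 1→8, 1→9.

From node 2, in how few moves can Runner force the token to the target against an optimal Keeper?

A0 = {9}
A1: add {7, 8} — 7 (Runner) has 7→9; 8 (Runner) has 8→9.
A2: add {1, 3, 5} — 1 (Keeper): all of {8, 9} already in; 3 (Keeper): all of {8, 9} already in; 5 (Runner) has 5→8.
A3: add {4, 6} — 4 (Runner) has 4→1; 6 (Runner) has 6→3.
A4: add {0, 2} — 0 (Runner) has 0→6; 2 (Keeper): all of {3, 6, 9} already in.
A4 = all vertices. Fixed point.
2 enters the attractor at level 4, so Runner can force the target in 4 moves from there.

4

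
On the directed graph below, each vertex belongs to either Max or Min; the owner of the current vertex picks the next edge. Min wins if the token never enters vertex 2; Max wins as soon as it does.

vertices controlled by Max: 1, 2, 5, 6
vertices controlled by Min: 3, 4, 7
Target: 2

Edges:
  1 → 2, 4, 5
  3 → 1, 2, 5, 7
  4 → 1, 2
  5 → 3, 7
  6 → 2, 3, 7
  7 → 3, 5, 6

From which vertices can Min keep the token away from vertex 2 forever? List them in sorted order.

A0 = {2}
A1: add {1, 6} — 1 (Max) has 1→2; 6 (Max) has 6→2.
A2: add {4} — 4 (Min): all of {1, 2} already in.
A3 = A2; e.g. 3 (Min) can still go to 5. Fixed point.
Max's attractor = {1, 2, 4, 6}; Min avoids the target exactly from the complement.

3, 5, 7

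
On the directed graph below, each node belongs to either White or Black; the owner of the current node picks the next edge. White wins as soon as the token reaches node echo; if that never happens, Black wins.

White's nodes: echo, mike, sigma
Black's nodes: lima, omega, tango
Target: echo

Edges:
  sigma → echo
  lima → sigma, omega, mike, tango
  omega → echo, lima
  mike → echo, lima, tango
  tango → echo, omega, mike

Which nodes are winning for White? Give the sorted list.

A0 = {echo}
A1: add {mike, sigma} — sigma (White) has sigma→echo; mike (White) has mike→echo.
A2 = A1; e.g. lima (Black) can still go to omega. Fixed point.
White's winning region = {echo, mike, sigma}.

echo, mike, sigma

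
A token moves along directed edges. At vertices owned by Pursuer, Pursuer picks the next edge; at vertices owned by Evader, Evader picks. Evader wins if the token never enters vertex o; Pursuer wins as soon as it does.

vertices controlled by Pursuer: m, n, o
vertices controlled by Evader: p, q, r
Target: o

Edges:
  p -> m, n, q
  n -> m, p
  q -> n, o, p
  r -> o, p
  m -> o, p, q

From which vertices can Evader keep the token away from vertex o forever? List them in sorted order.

p, q, r

A0 = {o}
A1: add {m} — m (Pursuer) has m→o.
A2: add {n} — n (Pursuer) has n→m.
A3 = A2; e.g. p (Evader) can still go to q. Fixed point.
Pursuer's attractor = {m, n, o}; Evader avoids the target exactly from the complement.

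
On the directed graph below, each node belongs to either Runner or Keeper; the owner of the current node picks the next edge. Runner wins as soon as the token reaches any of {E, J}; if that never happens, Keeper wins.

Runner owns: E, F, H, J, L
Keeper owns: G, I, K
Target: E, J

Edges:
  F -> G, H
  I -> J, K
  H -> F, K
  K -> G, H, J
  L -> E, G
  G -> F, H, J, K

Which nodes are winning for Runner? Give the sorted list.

A0 = {E, J}
A1: add {L} — L (Runner) has L→E.
A2 = A1; e.g. F (Runner) has no edge into A1. Fixed point.
Runner's winning region = {E, J, L}.

E, J, L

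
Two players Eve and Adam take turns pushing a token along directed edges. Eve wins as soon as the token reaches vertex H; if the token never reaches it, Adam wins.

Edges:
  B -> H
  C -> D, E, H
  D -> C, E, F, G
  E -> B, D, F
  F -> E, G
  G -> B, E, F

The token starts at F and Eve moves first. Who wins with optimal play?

Track states (vertex, player-to-move).
A0 = {(H,Eve), (H,Adam)}
A1: add {(B,Eve), (B,Adam), (C,Eve)}.
A2: add {(E,Eve), (G,Eve)}.
A3: add {(F,Adam)}.
A4: add {(D,Eve)}.
A5: add {(C,Adam)}.
A6 = A5; e.g. (D,Adam) stays out. (F,Eve) never enters ⇒ Adam avoids the target.

Adam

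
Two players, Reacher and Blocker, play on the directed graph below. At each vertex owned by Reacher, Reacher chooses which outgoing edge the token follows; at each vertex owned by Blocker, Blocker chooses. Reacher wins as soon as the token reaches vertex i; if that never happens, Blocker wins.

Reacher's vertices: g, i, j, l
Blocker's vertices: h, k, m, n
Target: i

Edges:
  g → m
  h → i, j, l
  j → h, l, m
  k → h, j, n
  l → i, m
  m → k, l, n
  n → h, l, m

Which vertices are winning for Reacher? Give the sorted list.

h, i, j, l

A0 = {i}
A1: add {l} — l (Reacher) has l→i.
A2: add {j} — j (Reacher) has j→l.
A3: add {h} — h (Blocker): all of {i, j, l} already in.
A4 = A3; e.g. g (Reacher) has no edge into A3. Fixed point.
Reacher's winning region = {h, i, j, l}.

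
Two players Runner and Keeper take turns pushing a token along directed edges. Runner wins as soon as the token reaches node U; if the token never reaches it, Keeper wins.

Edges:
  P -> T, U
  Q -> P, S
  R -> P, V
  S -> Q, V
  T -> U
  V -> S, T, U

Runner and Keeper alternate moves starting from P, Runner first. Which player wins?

Runner

Track states (vertex, player-to-move).
A0 = {(U,Runner), (U,Keeper)}
A1: add {(P,Runner), (T,Runner), (T,Keeper), (V,Runner)}.
(P,Runner) ∈ A1 ⇒ Runner forces the target.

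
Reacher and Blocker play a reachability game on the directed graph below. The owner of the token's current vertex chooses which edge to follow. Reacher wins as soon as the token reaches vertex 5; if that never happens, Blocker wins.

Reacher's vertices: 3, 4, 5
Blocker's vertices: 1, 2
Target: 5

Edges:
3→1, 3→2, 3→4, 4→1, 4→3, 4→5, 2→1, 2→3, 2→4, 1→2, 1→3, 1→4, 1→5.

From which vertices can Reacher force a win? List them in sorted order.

3, 4, 5

A0 = {5}
A1: add {4} — 4 (Reacher) has 4→5.
A2: add {3} — 3 (Reacher) has 3→4.
A3 = A2; e.g. 1 (Blocker) can still go to 2. Fixed point.
Reacher's winning region = {3, 4, 5}.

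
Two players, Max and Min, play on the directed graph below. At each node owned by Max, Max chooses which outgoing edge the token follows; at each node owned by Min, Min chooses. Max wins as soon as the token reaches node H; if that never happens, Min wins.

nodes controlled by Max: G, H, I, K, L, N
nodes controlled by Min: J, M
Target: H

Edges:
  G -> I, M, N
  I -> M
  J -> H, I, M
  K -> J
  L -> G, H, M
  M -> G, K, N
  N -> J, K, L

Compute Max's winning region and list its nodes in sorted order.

A0 = {H}
A1: add {L} — L (Max) has L→H.
A2: add {N} — N (Max) has N→L.
A3: add {G} — G (Max) has G→N.
A4 = A3; e.g. I (Max) has no edge into A3. Fixed point.
Max's winning region = {G, H, L, N}.

G, H, L, N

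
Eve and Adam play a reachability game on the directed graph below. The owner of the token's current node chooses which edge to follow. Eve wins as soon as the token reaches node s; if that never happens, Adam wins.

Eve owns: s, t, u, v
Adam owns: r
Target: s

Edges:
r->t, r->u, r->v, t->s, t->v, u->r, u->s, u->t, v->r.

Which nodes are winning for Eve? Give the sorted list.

s, t, u

A0 = {s}
A1: add {t, u} — t (Eve) has t→s; u (Eve) has u→s.
A2 = A1; e.g. r (Adam) can still go to v. Fixed point.
Eve's winning region = {s, t, u}.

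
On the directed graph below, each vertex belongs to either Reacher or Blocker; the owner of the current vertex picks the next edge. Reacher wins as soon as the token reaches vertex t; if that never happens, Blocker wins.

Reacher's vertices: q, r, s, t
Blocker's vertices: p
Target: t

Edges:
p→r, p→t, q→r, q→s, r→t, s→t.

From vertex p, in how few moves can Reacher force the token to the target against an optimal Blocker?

2

A0 = {t}
A1: add {r, s} — r (Reacher) has r→t; s (Reacher) has s→t.
A2: add {p, q} — p (Blocker): all of {r, t} already in; q (Reacher) has q→r.
A2 = all vertices. Fixed point.
p enters the attractor at level 2, so Reacher can force the target in 2 moves from there.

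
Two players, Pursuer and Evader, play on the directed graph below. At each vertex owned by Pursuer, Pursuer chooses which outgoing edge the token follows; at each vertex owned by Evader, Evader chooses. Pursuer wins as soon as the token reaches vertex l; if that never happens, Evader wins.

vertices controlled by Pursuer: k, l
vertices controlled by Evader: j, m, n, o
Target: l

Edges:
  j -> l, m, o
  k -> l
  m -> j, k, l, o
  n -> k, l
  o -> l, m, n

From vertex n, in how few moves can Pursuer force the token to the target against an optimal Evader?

2

A0 = {l}
A1: add {k} — k (Pursuer) has k→l.
A2: add {n} — n (Evader): all of {k, l} already in.
A3 = A2; e.g. j (Evader) can still go to m. Fixed point.
n enters the attractor at level 2, so Pursuer can force the target in 2 moves from there.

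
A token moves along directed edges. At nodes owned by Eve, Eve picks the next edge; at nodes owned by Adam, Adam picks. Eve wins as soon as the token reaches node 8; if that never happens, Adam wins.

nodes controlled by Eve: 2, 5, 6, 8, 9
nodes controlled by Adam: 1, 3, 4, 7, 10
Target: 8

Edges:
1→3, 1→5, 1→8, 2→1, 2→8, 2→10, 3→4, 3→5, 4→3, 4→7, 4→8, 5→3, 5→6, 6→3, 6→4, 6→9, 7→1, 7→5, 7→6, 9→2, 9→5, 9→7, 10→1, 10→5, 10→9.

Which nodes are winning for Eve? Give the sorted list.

2, 5, 6, 8, 9

A0 = {8}
A1: add {2} — 2 (Eve) has 2→8.
A2: add {9} — 9 (Eve) has 9→2.
A3: add {6} — 6 (Eve) has 6→9.
A4: add {5} — 5 (Eve) has 5→6.
A5 = A4; e.g. 1 (Adam) can still go to 3. Fixed point.
Eve's winning region = {2, 5, 6, 8, 9}.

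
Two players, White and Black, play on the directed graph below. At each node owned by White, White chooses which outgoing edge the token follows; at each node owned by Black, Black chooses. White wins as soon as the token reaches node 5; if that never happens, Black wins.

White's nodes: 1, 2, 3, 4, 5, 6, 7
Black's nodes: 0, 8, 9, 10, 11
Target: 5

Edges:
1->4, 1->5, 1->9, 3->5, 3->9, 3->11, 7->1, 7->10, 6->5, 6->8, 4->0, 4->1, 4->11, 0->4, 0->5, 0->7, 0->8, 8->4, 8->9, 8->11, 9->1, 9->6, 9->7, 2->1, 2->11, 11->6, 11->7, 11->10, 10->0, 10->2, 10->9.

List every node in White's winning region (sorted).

A0 = {5}
A1: add {1, 3, 6} — 1 (White) has 1→5; 3 (White) has 3→5; 6 (White) has 6→5.
A2: add {2, 4, 7} — 2 (White) has 2→1; 4 (White) has 4→1; 7 (White) has 7→1.
A3: add {9} — 9 (Black): all of {1, 6, 7} already in.
A4 = A3; e.g. 0 (Black) can still go to 8. Fixed point.
White's winning region = {1, 2, 3, 4, 5, 6, 7, 9}.

1, 2, 3, 4, 5, 6, 7, 9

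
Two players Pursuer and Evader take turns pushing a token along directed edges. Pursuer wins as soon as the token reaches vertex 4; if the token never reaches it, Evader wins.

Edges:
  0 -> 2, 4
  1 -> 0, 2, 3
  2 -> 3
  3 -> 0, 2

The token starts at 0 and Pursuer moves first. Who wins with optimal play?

Pursuer

Track states (vertex, player-to-move).
A0 = {(4,Pursuer), (4,Evader)}
A1: add {(0,Pursuer)}.
(0,Pursuer) ∈ A1 ⇒ Pursuer forces the target.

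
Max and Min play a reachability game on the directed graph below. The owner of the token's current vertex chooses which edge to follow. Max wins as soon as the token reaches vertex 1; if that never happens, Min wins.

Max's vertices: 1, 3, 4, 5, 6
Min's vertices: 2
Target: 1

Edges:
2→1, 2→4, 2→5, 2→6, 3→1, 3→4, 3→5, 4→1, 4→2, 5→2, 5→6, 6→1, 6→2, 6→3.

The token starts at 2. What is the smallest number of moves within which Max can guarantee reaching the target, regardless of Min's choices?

A0 = {1}
A1: add {3, 4, 6} — 3 (Max) has 3→1; 4 (Max) has 4→1; 6 (Max) has 6→1.
A2: add {5} — 5 (Max) has 5→6.
A3: add {2} — 2 (Min): all of {1, 4, 5, 6} already in.
A3 = all vertices. Fixed point.
2 enters the attractor at level 3, so Max can force the target in 3 moves from there.

3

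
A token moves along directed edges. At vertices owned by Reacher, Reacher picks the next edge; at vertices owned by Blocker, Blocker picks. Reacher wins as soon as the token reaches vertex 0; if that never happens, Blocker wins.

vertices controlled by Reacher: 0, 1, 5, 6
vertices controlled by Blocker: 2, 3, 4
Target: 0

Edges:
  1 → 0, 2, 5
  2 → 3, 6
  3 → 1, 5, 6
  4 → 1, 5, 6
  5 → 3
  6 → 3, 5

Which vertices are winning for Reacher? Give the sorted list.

0, 1

A0 = {0}
A1: add {1} — 1 (Reacher) has 1→0.
A2 = A1; e.g. 2 (Blocker) can still go to 3. Fixed point.
Reacher's winning region = {0, 1}.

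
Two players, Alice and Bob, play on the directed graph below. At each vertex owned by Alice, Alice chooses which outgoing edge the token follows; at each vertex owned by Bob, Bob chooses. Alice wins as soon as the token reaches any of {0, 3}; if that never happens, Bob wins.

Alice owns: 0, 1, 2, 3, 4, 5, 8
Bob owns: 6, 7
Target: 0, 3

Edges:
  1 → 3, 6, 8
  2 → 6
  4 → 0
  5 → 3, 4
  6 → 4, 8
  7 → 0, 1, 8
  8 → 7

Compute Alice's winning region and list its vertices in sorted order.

0, 1, 3, 4, 5

A0 = {0, 3}
A1: add {1, 4, 5} — 1 (Alice) has 1→3; 4 (Alice) has 4→0; 5 (Alice) has 5→3.
A2 = A1; e.g. 2 (Alice) has no edge into A1. Fixed point.
Alice's winning region = {0, 1, 3, 4, 5}.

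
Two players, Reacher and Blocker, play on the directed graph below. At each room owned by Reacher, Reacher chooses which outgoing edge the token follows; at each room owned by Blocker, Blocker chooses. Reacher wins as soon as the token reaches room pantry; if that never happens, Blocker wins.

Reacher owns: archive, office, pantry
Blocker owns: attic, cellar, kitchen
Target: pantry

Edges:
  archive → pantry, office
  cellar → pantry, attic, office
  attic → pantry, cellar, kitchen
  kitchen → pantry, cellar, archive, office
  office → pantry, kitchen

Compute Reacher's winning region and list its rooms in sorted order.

A0 = {pantry}
A1: add {archive, office} — archive (Reacher) has archive→pantry; office (Reacher) has office→pantry.
A2 = A1; e.g. cellar (Blocker) can still go to attic. Fixed point.
Reacher's winning region = {archive, office, pantry}.

archive, office, pantry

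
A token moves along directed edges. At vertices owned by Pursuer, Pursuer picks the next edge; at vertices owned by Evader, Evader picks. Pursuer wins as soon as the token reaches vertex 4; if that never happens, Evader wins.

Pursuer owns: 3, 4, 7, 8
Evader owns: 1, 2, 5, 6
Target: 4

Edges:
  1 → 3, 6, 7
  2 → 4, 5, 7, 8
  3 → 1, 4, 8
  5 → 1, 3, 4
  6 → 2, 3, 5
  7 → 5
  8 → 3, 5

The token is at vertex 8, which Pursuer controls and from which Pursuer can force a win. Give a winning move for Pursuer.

3

A0 = {4}
A1: add {3} — 3 (Pursuer) has 3→4.
A2: add {8} — 8 (Pursuer) has 8→3.
A3 = A2; e.g. 1 (Evader) can still go to 6. Fixed point.
From 8, successor 3 is in the attractor (rank 1); the other successor 5 is not.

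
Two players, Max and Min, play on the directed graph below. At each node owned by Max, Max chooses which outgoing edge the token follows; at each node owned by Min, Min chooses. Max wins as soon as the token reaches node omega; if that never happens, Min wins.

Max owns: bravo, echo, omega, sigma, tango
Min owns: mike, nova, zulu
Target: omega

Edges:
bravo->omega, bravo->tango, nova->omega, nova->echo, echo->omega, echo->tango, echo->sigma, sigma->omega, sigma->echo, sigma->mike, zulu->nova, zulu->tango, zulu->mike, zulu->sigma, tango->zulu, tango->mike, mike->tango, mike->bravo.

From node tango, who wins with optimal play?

A0 = {omega}
A1: add {bravo, echo, sigma} — echo (Max) has echo→omega; bravo (Max) has bravo→omega; sigma (Max) has sigma→omega.
A2: add {nova} — nova (Min): all of {omega, echo} already in.
A3 = A2; e.g. zulu (Min) can still go to tango. Fixed point.
tango never enters the attractor, so Min can avoid the target forever.

Min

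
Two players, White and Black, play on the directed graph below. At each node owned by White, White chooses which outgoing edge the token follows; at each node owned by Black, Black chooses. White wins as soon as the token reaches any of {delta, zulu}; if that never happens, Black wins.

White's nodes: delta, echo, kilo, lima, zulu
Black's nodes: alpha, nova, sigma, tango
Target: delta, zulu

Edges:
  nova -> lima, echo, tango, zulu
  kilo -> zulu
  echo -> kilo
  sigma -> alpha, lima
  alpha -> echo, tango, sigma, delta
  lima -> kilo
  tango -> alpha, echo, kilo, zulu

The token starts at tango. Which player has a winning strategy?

Black

A0 = {delta, zulu}
A1: add {kilo} — kilo (White) has kilo→zulu.
A2: add {echo, lima} — lima (White) has lima→kilo; echo (White) has echo→kilo.
A3 = A2; e.g. alpha (Black) can still go to tango. Fixed point.
tango never enters the attractor, so Black can avoid the target forever.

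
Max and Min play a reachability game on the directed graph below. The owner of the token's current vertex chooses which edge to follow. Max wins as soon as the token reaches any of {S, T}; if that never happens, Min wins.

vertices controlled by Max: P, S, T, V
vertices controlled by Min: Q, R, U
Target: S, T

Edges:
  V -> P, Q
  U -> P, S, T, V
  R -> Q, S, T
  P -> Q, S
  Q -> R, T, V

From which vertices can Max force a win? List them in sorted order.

P, S, T, U, V

A0 = {S, T}
A1: add {P} — P (Max) has P→S.
A2: add {V} — V (Max) has V→P.
A3: add {U} — U (Min): all of {P, S, T, V} already in.
A4 = A3; e.g. Q (Min) can still go to R. Fixed point.
Max's winning region = {P, S, T, U, V}.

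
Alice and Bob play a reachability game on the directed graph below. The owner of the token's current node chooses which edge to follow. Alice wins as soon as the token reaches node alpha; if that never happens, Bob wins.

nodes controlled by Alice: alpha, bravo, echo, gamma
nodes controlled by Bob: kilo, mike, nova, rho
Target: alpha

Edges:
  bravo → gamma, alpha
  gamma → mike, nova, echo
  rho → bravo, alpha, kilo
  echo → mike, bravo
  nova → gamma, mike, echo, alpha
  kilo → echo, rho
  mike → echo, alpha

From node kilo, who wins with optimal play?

A0 = {alpha}
A1: add {bravo} — bravo (Alice) has bravo→alpha.
A2: add {echo} — echo (Alice) has echo→bravo.
A3: add {gamma, mike} — gamma (Alice) has gamma→echo; mike (Bob): all of {echo, alpha} already in.
A4: add {nova} — nova (Bob): all of {gamma, mike, echo, alpha} already in.
A5 = A4; e.g. rho (Bob) can still go to kilo. Fixed point.
kilo never enters the attractor, so Bob can avoid the target forever.

Bob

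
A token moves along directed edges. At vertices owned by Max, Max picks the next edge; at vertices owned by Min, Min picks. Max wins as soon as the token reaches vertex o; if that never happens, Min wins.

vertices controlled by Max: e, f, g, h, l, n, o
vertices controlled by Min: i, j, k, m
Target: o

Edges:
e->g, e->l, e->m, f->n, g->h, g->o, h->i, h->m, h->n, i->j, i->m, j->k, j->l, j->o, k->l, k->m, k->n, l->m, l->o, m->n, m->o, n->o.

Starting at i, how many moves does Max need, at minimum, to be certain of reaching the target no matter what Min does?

5

A0 = {o}
A1: add {g, l, n} — g (Max) has g→o; l (Max) has l→o; n (Max) has n→o.
A2: add {e, f, h, m} — e (Max) has e→g; f (Max) has f→n; h (Max) has h→n; m (Min): all of {n, o} already in.
A3: add {k} — k (Min): all of {l, m, n} already in.
A4: add {j} — j (Min): all of {k, l, o} already in.
A5: add {i} — i (Min): all of {j, m} already in.
A5 = all vertices. Fixed point.
i enters the attractor at level 5, so Max can force the target in 5 moves from there.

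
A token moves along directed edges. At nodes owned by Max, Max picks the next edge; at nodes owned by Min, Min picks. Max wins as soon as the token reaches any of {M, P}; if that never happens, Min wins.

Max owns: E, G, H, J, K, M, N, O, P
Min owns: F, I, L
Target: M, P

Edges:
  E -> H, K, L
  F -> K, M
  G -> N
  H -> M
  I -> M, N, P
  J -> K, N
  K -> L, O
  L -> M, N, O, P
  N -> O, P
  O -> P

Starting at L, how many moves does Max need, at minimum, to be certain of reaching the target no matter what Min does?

2

A0 = {M, P}
A1: add {H, N, O} — H (Max) has H→M; N (Max) has N→P; O (Max) has O→P.
A2: add {E, G, I, J, K, L} — E (Max) has E→H; G (Max) has G→N; I (Min): all of {M, N, P} already in; J (Max) has J→N; K (Max) has K→O; L (Min): all of {M, N, O, P} already in.
L enters the attractor at level 2, so Max can force the target in 2 moves from there.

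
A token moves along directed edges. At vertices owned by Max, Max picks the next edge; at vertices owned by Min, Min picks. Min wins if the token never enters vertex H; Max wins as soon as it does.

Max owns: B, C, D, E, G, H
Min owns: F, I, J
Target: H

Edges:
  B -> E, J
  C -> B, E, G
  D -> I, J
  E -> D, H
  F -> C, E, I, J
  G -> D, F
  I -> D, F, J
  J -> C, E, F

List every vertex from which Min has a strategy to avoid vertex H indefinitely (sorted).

D, F, G, I, J

A0 = {H}
A1: add {E} — E (Max) has E→H.
A2: add {B, C} — B (Max) has B→E; C (Max) has C→E.
A3 = A2; e.g. D (Max) has no edge into A2. Fixed point.
Max's attractor = {B, C, E, H}; Min avoids the target exactly from the complement.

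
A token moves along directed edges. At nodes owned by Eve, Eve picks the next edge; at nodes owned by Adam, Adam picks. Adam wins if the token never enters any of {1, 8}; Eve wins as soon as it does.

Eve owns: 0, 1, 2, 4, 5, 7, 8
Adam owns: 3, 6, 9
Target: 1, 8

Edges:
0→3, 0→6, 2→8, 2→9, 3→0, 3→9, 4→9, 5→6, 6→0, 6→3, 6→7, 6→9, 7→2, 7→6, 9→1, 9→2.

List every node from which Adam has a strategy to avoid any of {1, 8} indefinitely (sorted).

0, 3, 5, 6

A0 = {1, 8}
A1: add {2} — 2 (Eve) has 2→8.
A2: add {7, 9} — 7 (Eve) has 7→2; 9 (Adam): all of {1, 2} already in.
A3: add {4} — 4 (Eve) has 4→9.
A4 = A3; e.g. 0 (Eve) has no edge into A3. Fixed point.
Eve's attractor = {1, 2, 4, 7, 8, 9}; Adam avoids the target exactly from the complement.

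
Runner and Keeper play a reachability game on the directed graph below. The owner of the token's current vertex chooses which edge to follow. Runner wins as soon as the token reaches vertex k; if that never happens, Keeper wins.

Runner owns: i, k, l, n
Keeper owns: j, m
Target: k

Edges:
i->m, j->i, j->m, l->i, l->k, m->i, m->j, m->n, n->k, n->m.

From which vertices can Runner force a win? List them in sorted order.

A0 = {k}
A1: add {l, n} — l (Runner) has l→k; n (Runner) has n→k.
A2 = A1; e.g. i (Runner) has no edge into A1. Fixed point.
Runner's winning region = {k, l, n}.

k, l, n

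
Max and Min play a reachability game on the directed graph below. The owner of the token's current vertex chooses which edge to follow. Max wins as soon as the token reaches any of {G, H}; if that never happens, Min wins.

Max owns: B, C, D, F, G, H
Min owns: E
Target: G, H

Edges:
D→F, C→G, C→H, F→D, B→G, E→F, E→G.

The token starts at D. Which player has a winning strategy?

Min

A0 = {G, H}
A1: add {B, C} — B (Max) has B→G; C (Max) has C→G.
A2 = A1; e.g. D (Max) has no edge into A1. Fixed point.
D never enters the attractor, so Min can avoid the target forever.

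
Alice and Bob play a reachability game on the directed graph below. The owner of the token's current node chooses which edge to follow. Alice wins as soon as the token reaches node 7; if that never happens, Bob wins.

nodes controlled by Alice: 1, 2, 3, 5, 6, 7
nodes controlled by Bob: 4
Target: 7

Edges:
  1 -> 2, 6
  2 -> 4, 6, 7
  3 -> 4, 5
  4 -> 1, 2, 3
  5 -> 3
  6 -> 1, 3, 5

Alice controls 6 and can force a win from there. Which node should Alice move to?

1

A0 = {7}
A1: add {2} — 2 (Alice) has 2→7.
A2: add {1} — 1 (Alice) has 1→2.
A3: add {6} — 6 (Alice) has 6→1.
A4 = A3; e.g. 3 (Alice) has no edge into A3. Fixed point.
From 6, successor 1 is in the attractor (rank 2); the other successors 3, 5 are not.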